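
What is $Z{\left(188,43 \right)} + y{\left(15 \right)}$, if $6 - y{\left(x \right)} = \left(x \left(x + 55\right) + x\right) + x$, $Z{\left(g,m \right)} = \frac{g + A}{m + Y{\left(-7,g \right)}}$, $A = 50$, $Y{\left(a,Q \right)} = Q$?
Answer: $- \frac{35408}{33} \approx -1073.0$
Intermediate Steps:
$Z{\left(g,m \right)} = \frac{50 + g}{g + m}$ ($Z{\left(g,m \right)} = \frac{g + 50}{m + g} = \frac{50 + g}{g + m}$)
$y{\left(x \right)} = 6 - 2 x - x \left(55 + x\right)$ ($y{\left(x \right)} = 6 - \left(\left(x \left(x + 55\right) + x\right) + x\right) = 6 - \left(\left(x \left(55 + x\right) + x\right) + x\right) = 6 - \left(\left(x + x \left(55 + x\right)\right) + x\right) = 6 - \left(2 x + x \left(55 + x\right)\right) = 6 - 2 x - x \left(55 + x\right)$)
$Z{\left(188,43 \right)} + y{\left(15 \right)} = \frac{50 + 188}{188 + 43} - 1074 = \frac{1}{231} \cdot 238 - 1074 = \frac{34}{33} - 1074 = - \frac{35408}{33}$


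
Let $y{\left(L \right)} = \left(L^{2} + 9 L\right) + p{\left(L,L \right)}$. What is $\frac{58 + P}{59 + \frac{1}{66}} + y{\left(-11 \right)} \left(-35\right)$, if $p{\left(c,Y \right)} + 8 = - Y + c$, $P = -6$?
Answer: $- \frac{1905118}{3895} \approx -489.12$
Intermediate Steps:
$p{\left(c,Y \right)} = -8 + c - Y$ ($p{\left(c,Y \right)} = -8 - \left(Y - c\right) = -8 + c - Y$)
$y{\left(L \right)} = -8 + L^{2} + 9 L$ ($y{\left(L \right)} = \left(L^{2} + 9 L\right) - 8 = -8 + L^{2} + 9 L$)
$\frac{58 + P}{59 + \frac{1}{66}} + y{\left(-11 \right)} \left(-35\right) = \frac{58 - 6}{59 + \frac{1}{66}} + \left(-8 + \left(-11\right)^{2} + 9 \left(-11\right)\right) \left(-35\right) = \frac{52}{59 + \frac{1}{66}} + \left(-8 + 121 - 99\right) \left(-35\right) = \frac{52}{\frac{3895}{66}} + 14 \left(-35\right) = 52 \cdot \frac{66}{3895} - 490 = \frac{3432}{3895} - 490 = - \frac{1905118}{3895}$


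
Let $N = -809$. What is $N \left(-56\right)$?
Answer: $45304$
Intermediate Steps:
$N \left(-56\right) = \left(-809\right) \left(-56\right) = 45304$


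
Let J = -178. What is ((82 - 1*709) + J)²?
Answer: 648025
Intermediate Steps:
((82 - 1*709) + J)² = ((82 - 1*709) - 178)² = ((82 - 709) - 178)² = (-627 - 178)² = (-805)² = 648025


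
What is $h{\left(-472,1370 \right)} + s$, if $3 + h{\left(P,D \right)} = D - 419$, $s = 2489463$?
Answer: $2490411$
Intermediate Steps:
$h{\left(P,D \right)} = -422 + D$ ($h{\left(P,D \right)} = -3 + \left(D - 419\right) = -3 + \left(-419 + D\right) = -422 + D$)
$h{\left(-472,1370 \right)} + s = \left(-422 + 1370\right) + 2489463 = 948 + 2489463 = 2490411$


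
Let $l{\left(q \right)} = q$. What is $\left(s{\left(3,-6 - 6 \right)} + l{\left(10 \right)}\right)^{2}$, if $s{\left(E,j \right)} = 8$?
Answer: $324$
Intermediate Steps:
$\left(s{\left(3,-6 - 6 \right)} + l{\left(10 \right)}\right)^{2} = \left(8 + 10\right)^{2} = 18^{2} = 324$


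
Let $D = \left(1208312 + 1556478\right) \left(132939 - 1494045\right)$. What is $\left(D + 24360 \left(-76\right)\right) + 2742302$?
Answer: $-3763171366798$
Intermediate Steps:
$D = -3763172257740$ ($D = 2764790 \left(-1361106\right) = -3763172257740$)
$\left(D + 24360 \left(-76\right)\right) + 2742302 = \left(-3763172257740 + 24360 \left(-76\right)\right) + 2742302 = \left(-3763172257740 - 1851360\right) + 2742302 = -3763174109100 + 2742302 = -3763171366798$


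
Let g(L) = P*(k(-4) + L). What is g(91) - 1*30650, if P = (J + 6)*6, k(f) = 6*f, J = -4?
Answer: -29846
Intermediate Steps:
P = 12 (P = (-4 + 6)*6 = 2*6 = 12)
g(L) = -288 + 12*L (g(L) = 12*(6*(-4) + L) = 12*(-24 + L) = -288 + 12*L)
g(91) - 1*30650 = (-288 + 12*91) - 1*30650 = (-288 + 1092) - 30650 = 804 - 30650 = -29846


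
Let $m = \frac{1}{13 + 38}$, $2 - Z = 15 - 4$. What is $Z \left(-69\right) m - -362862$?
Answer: $\frac{6168861}{17} \approx 3.6287 \cdot 10^{5}$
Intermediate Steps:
$Z = -9$ ($Z = 2 - \left(15 - 4\right) = 2 - 11 = -9$)
$m = \frac{1}{51} \approx 0.019608$
$Z \left(-69\right) m - -362862 = \left(-9\right) \left(-69\right) \frac{1}{51} - -362862 = 621 \cdot \frac{1}{51} + 362862 = \frac{207}{17} + 362862 = \frac{6168861}{17}$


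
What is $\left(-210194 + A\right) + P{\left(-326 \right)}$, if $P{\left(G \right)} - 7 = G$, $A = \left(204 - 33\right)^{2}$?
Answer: $-181272$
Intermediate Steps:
$A = 29241$ ($A = 171^{2} = 29241$)
$P{\left(G \right)} = 7 + G$
$\left(-210194 + A\right) + P{\left(-326 \right)} = \left(-210194 + 29241\right) + \left(7 - 326\right) = -180953 - 319 = -181272$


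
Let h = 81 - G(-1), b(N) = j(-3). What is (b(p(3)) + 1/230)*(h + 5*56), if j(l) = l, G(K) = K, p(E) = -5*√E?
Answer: -124709/115 ≈ -1084.4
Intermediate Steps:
b(N) = -3
h = 82 (h = 81 - 1*(-1) = 81 + 1 = 82)
(b(p(3)) + 1/230)*(h + 5*56) = (-3 + 1/230)*(82 + 5*56) = (-3 + 1/230)*(82 + 280) = -689/230*362 = -124709/115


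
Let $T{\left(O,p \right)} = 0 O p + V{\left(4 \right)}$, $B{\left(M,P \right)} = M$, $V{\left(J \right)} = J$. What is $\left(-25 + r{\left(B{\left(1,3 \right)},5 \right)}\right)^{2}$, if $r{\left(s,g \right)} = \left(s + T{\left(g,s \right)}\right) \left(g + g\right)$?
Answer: $625$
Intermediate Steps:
$T{\left(O,p \right)} = 4$ ($T{\left(O,p \right)} = 0 O p + 4 = 0 p + 4 = 0 + 4 = 4$)
$r{\left(s,g \right)} = 2 g \left(4 + s\right)$ ($r{\left(s,g \right)} = \left(s + 4\right) \left(g + g\right) = \left(4 + s\right) 2 g = 2 g \left(4 + s\right)$)
$\left(-25 + r{\left(B{\left(1,3 \right)},5 \right)}\right)^{2} = \left(-25 + 2 \cdot 5 \left(4 + 1\right)\right)^{2} = \left(-25 + 2 \cdot 5 \cdot 5\right)^{2} = \left(-25 + 50\right)^{2} = 25^{2} = 625$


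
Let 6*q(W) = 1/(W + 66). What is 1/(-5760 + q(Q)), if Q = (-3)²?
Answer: -450/2591999 ≈ -0.00017361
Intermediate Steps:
Q = 9
q(W) = 1/(6*(66 + W)) (q(W) = 1/(6*(W + 66)) = 1/(6*(66 + W)))
1/(-5760 + q(Q)) = 1/(-5760 + 1/(6*(66 + 9))) = 1/(-5760 + (⅙)/75) = 1/(-5760 + (⅙)*(1/75)) = 1/(-5760 + 1/450) = 1/(-2591999/450) = -450/2591999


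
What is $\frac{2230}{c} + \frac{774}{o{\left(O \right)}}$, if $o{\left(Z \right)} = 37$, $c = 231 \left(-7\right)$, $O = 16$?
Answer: $\frac{1169048}{59829} \approx 19.54$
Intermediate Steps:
$c = -1617$
$\frac{2230}{c} + \frac{774}{o{\left(O \right)}} = \frac{2230}{-1617} + \frac{774}{37} = 2230 \left(- \frac{1}{1617}\right) + 774 \cdot \frac{1}{37} = - \frac{2230}{1617} + \frac{774}{37} = \frac{1169048}{59829}$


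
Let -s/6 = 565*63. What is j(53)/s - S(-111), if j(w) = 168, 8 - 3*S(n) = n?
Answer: -201709/5085 ≈ -39.667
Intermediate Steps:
S(n) = 8/3 - n/3
s = -213570 (s = -3390*63 = -6*35595 = -213570)
j(53)/s - S(-111) = 168/(-213570) - (8/3 - ⅓*(-111)) = 168*(-1/213570) - (8/3 + 37) = -4/5085 - 1*119/3 = -4/5085 - 119/3 = -201709/5085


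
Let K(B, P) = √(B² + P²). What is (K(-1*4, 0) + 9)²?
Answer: 169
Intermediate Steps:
(K(-1*4, 0) + 9)² = (√((-1*4)² + 0²) + 9)² = (√((-4)² + 0) + 9)² = (√(16 + 0) + 9)² = (√16 + 9)² = (4 + 9)² = 13² = 169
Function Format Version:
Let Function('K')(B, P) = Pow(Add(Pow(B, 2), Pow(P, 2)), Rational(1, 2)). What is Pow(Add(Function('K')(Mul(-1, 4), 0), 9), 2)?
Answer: 169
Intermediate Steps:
Pow(Add(Function('K')(Mul(-1, 4), 0), 9), 2) = Pow(Add(Pow(Add(Pow(Mul(-1, 4), 2), Pow(0, 2)), Rational(1, 2)), 9), 2) = Pow(Add(Pow(Add(Pow(-4, 2), 0), Rational(1, 2)), 9), 2) = Pow(Add(Pow(Add(16, 0), Rational(1, 2)), 9), 2) = Pow(Add(Pow(16, Rational(1, 2)), 9), 2) = Pow(Add(4, 9), 2) = Pow(13, 2) = 169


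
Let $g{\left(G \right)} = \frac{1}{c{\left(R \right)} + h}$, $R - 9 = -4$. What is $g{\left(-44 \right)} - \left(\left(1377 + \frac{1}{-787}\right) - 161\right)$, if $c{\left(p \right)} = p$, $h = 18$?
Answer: $- \frac{22010006}{18101} \approx -1216.0$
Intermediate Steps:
$R = 5$ ($R = 9 - 4 = 5$)
$g{\left(G \right)} = \frac{1}{23}$ ($g{\left(G \right)} = \frac{1}{5 + 18} = \frac{1}{23}$)
$g{\left(-44 \right)} - \left(\left(1377 + \frac{1}{-787}\right) - 161\right) = \frac{1}{23} - \left(\left(1377 + \frac{1}{-787}\right) - 161\right) = \frac{1}{23} - \left(\left(1377 - \frac{1}{787}\right) - 161\right) = \frac{1}{23} - \left(\frac{1083698}{787} - 161\right) = \frac{1}{23} - \frac{956991}{787} = - \frac{22010006}{18101}$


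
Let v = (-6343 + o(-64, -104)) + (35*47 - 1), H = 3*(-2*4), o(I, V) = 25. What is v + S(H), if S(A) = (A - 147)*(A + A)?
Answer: 3534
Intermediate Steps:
H = -24 (H = 3*(-8) = -24)
S(A) = 2*A*(-147 + A) (S(A) = (-147 + A)*(2*A) = 2*A*(-147 + A))
v = -4674 (v = (-6343 + 25) + (35*47 - 1) = -6318 + (1645 - 1) = -6318 + 1644 = -4674)
v + S(H) = -4674 + 2*(-24)*(-147 - 24) = -4674 + 2*(-24)*(-171) = -4674 + 8208 = 3534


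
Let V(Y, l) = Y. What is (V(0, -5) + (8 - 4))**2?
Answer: 16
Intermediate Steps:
(V(0, -5) + (8 - 4))**2 = (0 + (8 - 4))**2 = (0 + 4)**2 = 4**2 = 16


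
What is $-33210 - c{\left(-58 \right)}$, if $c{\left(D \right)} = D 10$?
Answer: $-32630$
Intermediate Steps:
$c{\left(D \right)} = 10 D$
$-33210 - c{\left(-58 \right)} = -33210 - 10 \left(-58\right) = -33210 - -580 = -33210 + 580 = -32630$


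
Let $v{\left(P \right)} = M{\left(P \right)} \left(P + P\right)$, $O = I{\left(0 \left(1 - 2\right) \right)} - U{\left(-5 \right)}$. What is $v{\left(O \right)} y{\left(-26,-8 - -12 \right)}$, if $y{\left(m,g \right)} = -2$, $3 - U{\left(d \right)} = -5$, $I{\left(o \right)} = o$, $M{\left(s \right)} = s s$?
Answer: $2048$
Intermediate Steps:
$M{\left(s \right)} = s^{2}$
$U{\left(d \right)} = 8$ ($U{\left(d \right)} = 3 - -5 = 3 + 5 = 8$)
$O = -8$ ($O = 0 \left(1 - 2\right) - 8 = 0 \left(-1\right) - 8 = 0 - 8 = -8$)
$v{\left(P \right)} = 2 P^{3}$ ($v{\left(P \right)} = P^{2} \left(P + P\right) = P^{2} \cdot 2 P = 2 P^{3}$)
$v{\left(O \right)} y{\left(-26,-8 - -12 \right)} = 2 \left(-8\right)^{3} \left(-2\right) = 2 \left(-512\right) \left(-2\right) = \left(-1024\right) \left(-2\right) = 2048$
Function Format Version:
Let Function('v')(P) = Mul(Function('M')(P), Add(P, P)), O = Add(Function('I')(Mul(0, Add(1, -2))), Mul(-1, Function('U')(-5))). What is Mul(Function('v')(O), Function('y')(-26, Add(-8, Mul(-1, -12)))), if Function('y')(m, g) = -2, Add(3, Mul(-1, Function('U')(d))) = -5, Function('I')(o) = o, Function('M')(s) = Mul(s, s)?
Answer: 2048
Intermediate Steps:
Function('M')(s) = Pow(s, 2)
Function('U')(d) = 8 (Function('U')(d) = Add(3, Mul(-1, -5)) = Add(3, 5) = 8)
O = -8 (O = Add(Mul(0, Add(1, -2)), Mul(-1, 8)) = Add(Mul(0, -1), -8) = Add(0, -8) = -8)
Function('v')(P) = Mul(2, Pow(P, 3)) (Function('v')(P) = Mul(Pow(P, 2), Add(P, P)) = Mul(Pow(P, 2), Mul(2, P)) = Mul(2, Pow(P, 3)))
Mul(Function('v')(O), Function('y')(-26, Add(-8, Mul(-1, -12)))) = Mul(Mul(2, Pow(-8, 3)), -2) = Mul(Mul(2, -512), -2) = Mul(-1024, -2) = 2048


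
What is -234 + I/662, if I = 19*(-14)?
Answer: -77587/331 ≈ -234.40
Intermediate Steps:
I = -266
-234 + I/662 = -234 - 266/662 = -234 + (1/662)*(-266) = -234 - 133/331 = -77587/331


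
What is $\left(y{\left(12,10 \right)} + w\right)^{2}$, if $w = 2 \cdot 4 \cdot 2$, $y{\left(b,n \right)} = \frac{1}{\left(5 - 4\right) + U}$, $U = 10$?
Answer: $\frac{31329}{121} \approx 258.92$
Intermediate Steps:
$y{\left(b,n \right)} = \frac{1}{11}$ ($y{\left(b,n \right)} = \frac{1}{\left(5 - 4\right) + 10} = \frac{1}{1 + 10} = \frac{1}{11}$)
$w = 16$ ($w = 8 \cdot 2 = 16$)
$\left(y{\left(12,10 \right)} + w\right)^{2} = \left(\frac{1}{11} + 16\right)^{2} = \left(\frac{177}{11}\right)^{2} = \frac{31329}{121}$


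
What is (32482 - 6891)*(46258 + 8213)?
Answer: 1393967361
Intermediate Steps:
(32482 - 6891)*(46258 + 8213) = 25591*54471 = 1393967361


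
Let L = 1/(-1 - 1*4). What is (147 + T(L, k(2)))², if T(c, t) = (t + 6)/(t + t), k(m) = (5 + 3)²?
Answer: 89170249/4096 ≈ 21770.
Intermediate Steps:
k(m) = 64 (k(m) = 8² = 64)
L = -⅕ (L = 1/(-1 - 4) = 1/(-5) = -⅕ ≈ -0.20000)
T(c, t) = (6 + t)/(2*t) (T(c, t) = (6 + t)/((2*t)) = (6 + t)*(1/(2*t)) = (6 + t)/(2*t))
(147 + T(L, k(2)))² = (147 + (½)*(6 + 64)/64)² = (147 + (½)*(1/64)*70)² = (147 + 35/64)² = (9443/64)² = 89170249/4096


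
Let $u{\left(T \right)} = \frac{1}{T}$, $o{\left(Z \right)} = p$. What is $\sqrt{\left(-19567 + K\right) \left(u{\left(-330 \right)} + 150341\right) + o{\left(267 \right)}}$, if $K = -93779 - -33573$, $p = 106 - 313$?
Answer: $\frac{i \sqrt{145117145954990}}{110} \approx 1.0951 \cdot 10^{5} i$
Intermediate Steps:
$p = -207$ ($p = 106 - 313 = -207$)
$o{\left(Z \right)} = -207$
$K = -60206$ ($K = -93779 + 33573 = -60206$)
$\sqrt{\left(-19567 + K\right) \left(u{\left(-330 \right)} + 150341\right) + o{\left(267 \right)}} = \sqrt{\left(-19567 - 60206\right) \left(\frac{1}{-330} + 150341\right) - 207} = \sqrt{- 79773 \left(- \frac{1}{330} + 150341\right) - 207} = \sqrt{\left(-79773\right) \frac{49612529}{330} - 207} = \sqrt{- \frac{1319246758639}{110} - 207} = \sqrt{- \frac{1319246781409}{110}} = \frac{i \sqrt{145117145954990}}{110}$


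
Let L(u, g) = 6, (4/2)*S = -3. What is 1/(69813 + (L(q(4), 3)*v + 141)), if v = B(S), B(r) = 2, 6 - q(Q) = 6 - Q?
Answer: 1/69966 ≈ 1.4293e-5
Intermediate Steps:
S = -3/2 (S = (½)*(-3) = -3/2 ≈ -1.5000)
q(Q) = Q (q(Q) = 6 - (6 - Q) = 6 + (-6 + Q) = Q)
v = 2
1/(69813 + (L(q(4), 3)*v + 141)) = 1/(69813 + (6*2 + 141)) = 1/(69813 + (12 + 141)) = 1/(69813 + 153) = 1/69966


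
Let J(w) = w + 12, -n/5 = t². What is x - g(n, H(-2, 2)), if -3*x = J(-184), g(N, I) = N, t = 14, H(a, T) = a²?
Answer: 3112/3 ≈ 1037.3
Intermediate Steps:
n = -980 (n = -5*14² = -5*196 = -980)
J(w) = 12 + w
x = 172/3 (x = -(12 - 184)/3 = -⅓*(-172) = 172/3 ≈ 57.333)
x - g(n, H(-2, 2)) = 172/3 - 1*(-980) = 172/3 + 980 = 3112/3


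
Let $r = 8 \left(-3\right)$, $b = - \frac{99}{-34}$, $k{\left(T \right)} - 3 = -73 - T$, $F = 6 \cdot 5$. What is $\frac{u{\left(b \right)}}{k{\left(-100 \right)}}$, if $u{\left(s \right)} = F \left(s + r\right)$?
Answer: $- \frac{717}{34} \approx -21.088$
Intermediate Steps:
$F = 30$
$k{\left(T \right)} = -70 - T$ ($k{\left(T \right)} = 3 - \left(73 + T\right) = -70 - T$)
$b = \frac{99}{34}$ ($b = \left(-99\right) \left(- \frac{1}{34}\right) = \frac{99}{34} \approx 2.9118$)
$r = -24$
$u{\left(s \right)} = -720 + 30 s$ ($u{\left(s \right)} = 30 \left(s - 24\right) = 30 \left(-24 + s\right) = -720 + 30 s$)
$\frac{u{\left(b \right)}}{k{\left(-100 \right)}} = \frac{-720 + 30 \cdot \frac{99}{34}}{-70 - -100} = \frac{-720 + \frac{1485}{17}}{-70 + 100} = - \frac{10755}{17 \cdot 30} = \left(- \frac{10755}{17}\right) \frac{1}{30} = - \frac{717}{34}$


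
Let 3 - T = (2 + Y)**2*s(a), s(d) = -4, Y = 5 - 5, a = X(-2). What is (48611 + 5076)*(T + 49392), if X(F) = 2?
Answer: 2652728357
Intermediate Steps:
a = 2
Y = 0
T = 19 (T = 3 - (2 + 0)**2*(-4) = 3 - 2**2*(-4) = 3 - 4*(-4) = 3 - 1*(-16) = 3 + 16 = 19)
(48611 + 5076)*(T + 49392) = (48611 + 5076)*(19 + 49392) = 53687*49411 = 2652728357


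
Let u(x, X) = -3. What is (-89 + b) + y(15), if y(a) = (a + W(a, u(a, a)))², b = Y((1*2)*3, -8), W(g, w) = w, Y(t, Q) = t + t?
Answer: 67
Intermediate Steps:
Y(t, Q) = 2*t
b = 12 (b = 2*((1*2)*3) = 2*(2*3) = 2*6 = 12)
y(a) = (-3 + a)² (y(a) = (a - 3)² = (-3 + a)²)
(-89 + b) + y(15) = (-89 + 12) + (-3 + 15)² = -77 + 12² = -77 + 144 = 67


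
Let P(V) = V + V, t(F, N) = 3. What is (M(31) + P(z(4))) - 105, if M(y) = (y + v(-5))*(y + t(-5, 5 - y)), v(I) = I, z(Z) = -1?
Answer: 777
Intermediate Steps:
P(V) = 2*V
M(y) = (-5 + y)*(3 + y) (M(y) = (y - 5)*(y + 3) = (-5 + y)*(3 + y))
(M(31) + P(z(4))) - 105 = ((-15 + 31**2 - 2*31) + 2*(-1)) - 105 = ((-15 + 961 - 62) - 2) - 105 = (884 - 2) - 105 = 882 - 105 = 777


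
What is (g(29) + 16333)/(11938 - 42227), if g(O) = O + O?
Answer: -16391/30289 ≈ -0.54115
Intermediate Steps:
g(O) = 2*O
(g(29) + 16333)/(11938 - 42227) = (2*29 + 16333)/(11938 - 42227) = (58 + 16333)/(-30289) = 16391*(-1/30289) = -16391/30289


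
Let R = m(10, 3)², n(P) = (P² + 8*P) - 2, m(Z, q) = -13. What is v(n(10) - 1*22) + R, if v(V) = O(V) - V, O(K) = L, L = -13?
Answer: 0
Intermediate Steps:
O(K) = -13
n(P) = -2 + P² + 8*P
R = 169 (R = (-13)² = 169)
v(V) = -13 - V
v(n(10) - 1*22) + R = (-13 - ((-2 + 10² + 8*10) - 1*22)) + 169 = (-13 - ((-2 + 100 + 80) - 22)) + 169 = (-13 - (178 - 22)) + 169 = (-13 - 1*156) + 169 = (-13 - 156) + 169 = -169 + 169 = 0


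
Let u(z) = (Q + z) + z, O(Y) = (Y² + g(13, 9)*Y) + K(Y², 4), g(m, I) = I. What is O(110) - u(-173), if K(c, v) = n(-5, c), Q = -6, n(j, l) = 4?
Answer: 13446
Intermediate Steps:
K(c, v) = 4
O(Y) = 4 + Y² + 9*Y (O(Y) = (Y² + 9*Y) + 4 = 4 + Y² + 9*Y)
u(z) = -6 + 2*z (u(z) = (-6 + z) + z = -6 + 2*z)
O(110) - u(-173) = (4 + 110² + 9*110) - (-6 + 2*(-173)) = (4 + 12100 + 990) - (-6 - 346) = 13094 - 1*(-352) = 13094 + 352 = 13446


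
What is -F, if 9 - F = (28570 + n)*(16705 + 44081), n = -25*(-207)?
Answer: 2051223561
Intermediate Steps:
n = 5175
F = -2051223561 (F = 9 - (28570 + 5175)*(16705 + 44081) = 9 - 33745*60786 = 9 - 1*2051223570 = 9 - 2051223570 = -2051223561)
-F = -1*(-2051223561) = 2051223561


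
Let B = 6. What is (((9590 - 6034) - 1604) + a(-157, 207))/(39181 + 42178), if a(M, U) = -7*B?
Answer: 1910/81359 ≈ 0.023476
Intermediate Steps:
a(M, U) = -42 (a(M, U) = -7*6 = -42)
(((9590 - 6034) - 1604) + a(-157, 207))/(39181 + 42178) = (((9590 - 6034) - 1604) - 42)/(39181 + 42178) = ((3556 - 1604) - 42)/81359 = (1952 - 42)*(1/81359) = 1910*(1/81359) = 1910/81359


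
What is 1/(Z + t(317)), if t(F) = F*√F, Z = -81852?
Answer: -81852/6667894891 - 317*√317/6667894891 ≈ -1.3122e-5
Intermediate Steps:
t(F) = F^(3/2)
1/(Z + t(317)) = 1/(-81852 + 317^(3/2)) = 1/(-81852 + 317*√317)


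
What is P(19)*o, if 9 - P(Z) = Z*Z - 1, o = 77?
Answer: -27027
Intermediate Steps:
P(Z) = 10 - Z**2 (P(Z) = 9 - (Z*Z - 1) = 9 - (Z**2 - 1) = 9 - (-1 + Z**2) = 9 + (1 - Z**2) = 10 - Z**2)
P(19)*o = (10 - 1*19**2)*77 = (10 - 1*361)*77 = (10 - 361)*77 = -351*77 = -27027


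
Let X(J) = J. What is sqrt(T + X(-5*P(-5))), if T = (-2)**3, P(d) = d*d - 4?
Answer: I*sqrt(113) ≈ 10.63*I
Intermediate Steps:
P(d) = -4 + d**2 (P(d) = d**2 - 4 = -4 + d**2)
T = -8
sqrt(T + X(-5*P(-5))) = sqrt(-8 - 5*(-4 + (-5)**2)) = sqrt(-8 - 5*(-4 + 25)) = sqrt(-8 - 5*21) = sqrt(-8 - 105) = sqrt(-113) = I*sqrt(113)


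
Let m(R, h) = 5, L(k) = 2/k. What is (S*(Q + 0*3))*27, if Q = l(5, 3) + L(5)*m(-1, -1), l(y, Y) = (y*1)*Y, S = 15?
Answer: 6885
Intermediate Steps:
l(y, Y) = Y*y (l(y, Y) = y*Y = Y*y)
Q = 17 (Q = 3*5 + (2/5)*5 = 15 + (2*(⅕))*5 = 15 + (⅖)*5 = 15 + 2 = 17)
(S*(Q + 0*3))*27 = (15*(17 + 0*3))*27 = (15*(17 + 0))*27 = (15*17)*27 = 255*27 = 6885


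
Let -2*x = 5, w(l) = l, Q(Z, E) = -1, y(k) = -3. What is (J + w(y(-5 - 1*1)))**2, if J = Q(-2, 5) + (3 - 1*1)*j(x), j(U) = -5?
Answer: 196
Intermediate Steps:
x = -5/2 (x = -1/2*5 = -5/2 ≈ -2.5000)
J = -11 (J = -1 + (3 - 1*1)*(-5) = -1 + (3 - 1)*(-5) = -1 + 2*(-5) = -1 - 10 = -11)
(J + w(y(-5 - 1*1)))**2 = (-11 - 3)**2 = (-14)**2 = 196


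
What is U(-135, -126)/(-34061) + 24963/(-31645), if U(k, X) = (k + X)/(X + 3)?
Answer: -34863607578/44192274145 ≈ -0.78891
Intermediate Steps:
U(k, X) = (X + k)/(3 + X)
U(-135, -126)/(-34061) + 24963/(-31645) = ((-126 - 135)/(3 - 126))/(-34061) + 24963/(-31645) = (-261/(-123))*(-1/34061) + 24963*(-1/31645) = -1/123*(-261)*(-1/34061) - 24963/31645 = (87/41)*(-1/34061) - 24963/31645 = -87/1396501 - 24963/31645 = -34863607578/44192274145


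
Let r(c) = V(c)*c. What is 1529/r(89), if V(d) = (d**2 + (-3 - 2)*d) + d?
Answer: 1529/673285 ≈ 0.0022710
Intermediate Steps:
V(d) = d**2 - 4*d (V(d) = (d**2 - 5*d) + d = d**2 - 4*d)
r(c) = c**2*(-4 + c) (r(c) = (c*(-4 + c))*c = c**2*(-4 + c))
1529/r(89) = 1529/((89**2*(-4 + 89))) = 1529/((7921*85)) = 1529/673285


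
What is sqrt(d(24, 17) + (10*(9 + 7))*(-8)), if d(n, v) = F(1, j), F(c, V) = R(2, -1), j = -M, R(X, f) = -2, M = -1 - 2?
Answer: I*sqrt(1282) ≈ 35.805*I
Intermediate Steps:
M = -3
j = 3 (j = -1*(-3) = 3)
F(c, V) = -2
d(n, v) = -2
sqrt(d(24, 17) + (10*(9 + 7))*(-8)) = sqrt(-2 + (10*(9 + 7))*(-8)) = sqrt(-2 + (10*16)*(-8)) = sqrt(-2 + 160*(-8)) = sqrt(-2 - 1280) = sqrt(-1282) = I*sqrt(1282)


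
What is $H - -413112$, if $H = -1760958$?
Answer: $-1347846$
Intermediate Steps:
$H - -413112 = -1760958 - -413112 = -1760958 + \left(413440 - 328\right) = -1760958 + 413112 = -1347846$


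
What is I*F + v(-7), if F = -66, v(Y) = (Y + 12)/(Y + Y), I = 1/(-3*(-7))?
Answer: -7/2 ≈ -3.5000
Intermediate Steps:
I = 1/21 ≈ 0.047619
v(Y) = (12 + Y)/(2*Y) (v(Y) = (12 + Y)/((2*Y)) = (12 + Y)*(1/(2*Y)) = (12 + Y)/(2*Y))
I*F + v(-7) = (1/21)*(-66) + (½)*(12 - 7)/(-7) = -22/7 + (½)*(-⅐)*5 = -22/7 - 5/14 = -7/2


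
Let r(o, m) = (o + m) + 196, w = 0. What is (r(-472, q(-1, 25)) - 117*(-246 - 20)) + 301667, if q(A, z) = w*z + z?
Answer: 332538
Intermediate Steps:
q(A, z) = z (q(A, z) = 0*z + z = 0 + z = z)
r(o, m) = 196 + m + o (r(o, m) = (m + o) + 196 = 196 + m + o)
(r(-472, q(-1, 25)) - 117*(-246 - 20)) + 301667 = ((196 + 25 - 472) - 117*(-246 - 20)) + 301667 = (-251 - 117*(-266)) + 301667 = (-251 + 31122) + 301667 = 30871 + 301667 = 332538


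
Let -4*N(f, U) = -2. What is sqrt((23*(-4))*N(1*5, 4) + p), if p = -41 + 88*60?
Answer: 3*sqrt(577) ≈ 72.063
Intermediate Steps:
N(f, U) = 1/2 (N(f, U) = -1/4*(-2) = 1/2)
p = 5239 (p = -41 + 5280 = 5239)
sqrt((23*(-4))*N(1*5, 4) + p) = sqrt((23*(-4))*(1/2) + 5239) = sqrt(-92*1/2 + 5239) = sqrt(-46 + 5239) = sqrt(5193) = 3*sqrt(577)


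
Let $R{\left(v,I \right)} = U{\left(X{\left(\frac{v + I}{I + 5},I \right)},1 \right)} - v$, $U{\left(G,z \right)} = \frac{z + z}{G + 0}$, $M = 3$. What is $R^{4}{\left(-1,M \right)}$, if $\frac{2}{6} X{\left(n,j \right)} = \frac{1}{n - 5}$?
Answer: $\frac{28561}{1296} \approx 22.038$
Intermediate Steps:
$X{\left(n,j \right)} = \frac{3}{-5 + n}$ ($X{\left(n,j \right)} = \frac{3}{n - 5} = \frac{3}{-5 + n}$)
$U{\left(G,z \right)} = \frac{2 z}{G}$
$R{\left(v,I \right)} = - \frac{10}{3} - v + \frac{2 \left(I + v\right)}{3 \left(5 + I\right)}$ ($R{\left(v,I \right)} = 2 \cdot 1 \frac{1}{3 \frac{1}{-5 + \frac{v + I}{I + 5}}} - v = 2 \cdot 1 \frac{1}{3 \frac{1}{-5 + \frac{I + v}{5 + I}}} - v = 2 \cdot 1 \left(- \frac{5}{3} + \frac{I + v}{3 \left(5 + I\right)}\right) - v = \left(- \frac{10}{3} + \frac{2 \left(I + v\right)}{3 \left(5 + I\right)}\right) - v = - \frac{10}{3} - v + \frac{2 \left(I + v\right)}{3 \left(5 + I\right)}$)
$R^{4}{\left(-1,M \right)} = \left(\frac{-50 - -13 - 24 - 9 \left(-1\right)}{3 \left(5 + 3\right)}\right)^{4} = \left(\frac{-50 + 13 - 24 + 9}{3 \cdot 8}\right)^{4} = \left(\frac{1}{3} \cdot \frac{1}{8} \left(-52\right)\right)^{4} = \left(- \frac{13}{6}\right)^{4} = \frac{28561}{1296}$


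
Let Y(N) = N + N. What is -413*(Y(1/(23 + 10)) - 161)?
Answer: 2193443/33 ≈ 66468.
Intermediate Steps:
Y(N) = 2*N
-413*(Y(1/(23 + 10)) - 161) = -413*(2/(23 + 10) - 161) = -413*(2/33 - 161) = -413*(-5311/33) = 2193443/33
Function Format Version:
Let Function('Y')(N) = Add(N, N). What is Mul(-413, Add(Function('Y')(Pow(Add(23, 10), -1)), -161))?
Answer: Rational(2193443, 33) ≈ 66468.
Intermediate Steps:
Function('Y')(N) = Mul(2, N)
Mul(-413, Add(Function('Y')(Pow(Add(23, 10), -1)), -161)) = Mul(-413, Add(Mul(2, Pow(Add(23, 10), -1)), -161)) = Mul(-413, Add(Mul(2, Pow(33, -1)), -161)) = Mul(-413, Add(Mul(2, Rational(1, 33)), -161)) = Mul(-413, Add(Rational(2, 33), -161)) = Mul(-413, Rational(-5311, 33)) = Rational(2193443, 33)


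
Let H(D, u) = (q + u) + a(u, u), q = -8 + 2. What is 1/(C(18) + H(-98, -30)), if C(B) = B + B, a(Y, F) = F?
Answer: -1/30 ≈ -0.033333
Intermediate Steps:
q = -6
C(B) = 2*B
H(D, u) = -6 + 2*u (H(D, u) = (-6 + u) + u = -6 + 2*u)
1/(C(18) + H(-98, -30)) = 1/(2*18 + (-6 + 2*(-30))) = 1/(36 + (-6 - 60)) = 1/(36 - 66) = 1/(-30) = -1/30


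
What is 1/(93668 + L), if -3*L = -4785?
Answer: 1/95263 ≈ 1.0497e-5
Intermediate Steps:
L = 1595 (L = -⅓*(-4785) = 1595)
1/(93668 + L) = 1/(93668 + 1595) = 1/95263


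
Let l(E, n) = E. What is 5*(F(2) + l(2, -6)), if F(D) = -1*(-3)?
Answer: 25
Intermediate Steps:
F(D) = 3
5*(F(2) + l(2, -6)) = 5*(3 + 2) = 5*5 = 25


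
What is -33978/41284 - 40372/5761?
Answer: -931232453/118918562 ≈ -7.8308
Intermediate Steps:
-33978/41284 - 40372/5761 = -33978*1/41284 - 40372*1/5761 = -16989/20642 - 40372/5761 = -931232453/118918562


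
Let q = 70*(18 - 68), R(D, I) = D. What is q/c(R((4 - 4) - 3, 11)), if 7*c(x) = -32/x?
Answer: -18375/8 ≈ -2296.9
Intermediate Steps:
q = -3500 (q = 70*(-50) = -3500)
c(x) = -32/(7*x) (c(x) = (-32/x)/7 = -32/(7*x))
q/c(R((4 - 4) - 3, 11)) = -3500/((-32/(7*((4 - 4) - 3)))) = -3500/((-32/(7*(0 - 3)))) = -3500/((-32/7/(-3))) = -3500/((-32/7*(-⅓))) = -3500/32/21 = -3500*21/32 = -18375/8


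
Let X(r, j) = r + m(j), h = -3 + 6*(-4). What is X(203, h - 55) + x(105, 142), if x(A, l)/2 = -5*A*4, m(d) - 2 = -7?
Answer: -4002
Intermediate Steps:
m(d) = -5 (m(d) = 2 - 7 = -5)
h = -27 (h = -3 - 24 = -27)
x(A, l) = -40*A (x(A, l) = 2*(-5*A*4) = 2*(-20*A) = -40*A)
X(r, j) = -5 + r (X(r, j) = r - 5 = -5 + r)
X(203, h - 55) + x(105, 142) = (-5 + 203) - 40*105 = 198 - 4200 = -4002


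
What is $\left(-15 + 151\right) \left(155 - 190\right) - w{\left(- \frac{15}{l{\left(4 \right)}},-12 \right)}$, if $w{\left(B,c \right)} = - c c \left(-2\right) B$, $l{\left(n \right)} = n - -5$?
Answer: $-4280$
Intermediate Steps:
$l{\left(n \right)} = 5 + n$ ($l{\left(n \right)} = n + 5 = 5 + n$)
$w{\left(B,c \right)} = 2 B c^{2}$ ($w{\left(B,c \right)} = - c^{2} \left(-2\right) B = 2 c^{2} B = 2 B c^{2}$)
$\left(-15 + 151\right) \left(155 - 190\right) - w{\left(- \frac{15}{l{\left(4 \right)}},-12 \right)} = \left(-15 + 151\right) \left(155 - 190\right) - 2 \left(- \frac{15}{5 + 4}\right) \left(-12\right)^{2} = 136 \left(-35\right) - 2 \left(- \frac{15}{9}\right) 144 = -4760 - 2 \left(\left(-15\right) \frac{1}{9}\right) 144 = -4760 - 2 \left(- \frac{5}{3}\right) 144 = -4760 - -480 = -4760 + 480 = -4280$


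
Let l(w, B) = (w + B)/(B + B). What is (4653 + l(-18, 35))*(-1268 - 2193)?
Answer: -1127341147/70 ≈ -1.6105e+7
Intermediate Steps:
l(w, B) = (B + w)/(2*B) (l(w, B) = (B + w)/((2*B)) = (B + w)*(1/(2*B)) = (B + w)/(2*B))
(4653 + l(-18, 35))*(-1268 - 2193) = (4653 + (½)*(35 - 18)/35)*(-1268 - 2193) = (4653 + (½)*(1/35)*17)*(-3461) = (4653 + 17/70)*(-3461) = (325727/70)*(-3461) = -1127341147/70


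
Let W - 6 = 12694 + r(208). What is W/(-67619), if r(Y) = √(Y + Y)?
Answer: -12700/67619 - 4*√26/67619 ≈ -0.18812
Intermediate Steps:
r(Y) = √2*√Y (r(Y) = √(2*Y) = √2*√Y)
W = 12700 + 4*√26 (W = 6 + (12694 + √2*√208) = 6 + (12694 + √2*(4*√13)) = 6 + (12694 + 4*√26) = 12700 + 4*√26 ≈ 12720.)
W/(-67619) = (12700 + 4*√26)/(-67619) = (12700 + 4*√26)*(-1/67619) = -12700/67619 - 4*√26/67619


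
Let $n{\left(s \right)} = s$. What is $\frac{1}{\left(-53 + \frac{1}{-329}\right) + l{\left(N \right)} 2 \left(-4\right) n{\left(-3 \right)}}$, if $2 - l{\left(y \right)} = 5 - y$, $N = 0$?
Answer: $- \frac{329}{41126} \approx -0.0079998$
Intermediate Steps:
$l{\left(y \right)} = -3 + y$ ($l{\left(y \right)} = 2 - \left(5 - y\right) = 2 + \left(-5 + y\right) = -3 + y$)
$\frac{1}{\left(-53 + \frac{1}{-329}\right) + l{\left(N \right)} 2 \left(-4\right) n{\left(-3 \right)}} = \frac{1}{\left(-53 + \frac{1}{-329}\right) + \left(-3 + 0\right) 2 \left(-4\right) \left(-3\right)} = \frac{1}{\left(-53 - \frac{1}{329}\right) + \left(-3\right) \left(-8\right) \left(-3\right)} = \frac{1}{- \frac{17438}{329} + 24 \left(-3\right)} = \frac{1}{- \frac{17438}{329} - 72} = \frac{1}{- \frac{41126}{329}} = - \frac{329}{41126}$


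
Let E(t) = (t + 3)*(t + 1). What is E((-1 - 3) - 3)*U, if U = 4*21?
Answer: 2016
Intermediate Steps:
U = 84
E(t) = (1 + t)*(3 + t) (E(t) = (3 + t)*(1 + t) = (1 + t)*(3 + t))
E((-1 - 3) - 3)*U = (3 + ((-1 - 3) - 3)² + 4*((-1 - 3) - 3))*84 = (3 + (-4 - 3)² + 4*(-4 - 3))*84 = (3 + (-7)² + 4*(-7))*84 = (3 + 49 - 28)*84 = 24*84 = 2016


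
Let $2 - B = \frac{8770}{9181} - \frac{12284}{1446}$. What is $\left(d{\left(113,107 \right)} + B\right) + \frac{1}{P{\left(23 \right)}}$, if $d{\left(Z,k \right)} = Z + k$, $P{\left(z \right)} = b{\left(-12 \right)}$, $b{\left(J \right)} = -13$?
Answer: $\frac{19800871651}{86292219} \approx 229.46$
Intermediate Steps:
$P{\left(z \right)} = -13$
$B = \frac{63324718}{6637863}$ ($B = 2 - \left(\frac{8770}{9181} - \frac{12284}{1446}\right) = 2 - \left(8770 \cdot \frac{1}{9181} - \frac{6142}{723}\right) = 2 - \left(\frac{8770}{9181} - \frac{6142}{723}\right) = 2 - - \frac{50048992}{6637863} = 2 + \frac{50048992}{6637863} = \frac{63324718}{6637863} \approx 9.5399$)
$\left(d{\left(113,107 \right)} + B\right) + \frac{1}{P{\left(23 \right)}} = \left(\left(113 + 107\right) + \frac{63324718}{6637863}\right) + \frac{1}{-13} = \left(220 + \frac{63324718}{6637863}\right) - \frac{1}{13} = \frac{1523654578}{6637863} - \frac{1}{13} = \frac{19800871651}{86292219}$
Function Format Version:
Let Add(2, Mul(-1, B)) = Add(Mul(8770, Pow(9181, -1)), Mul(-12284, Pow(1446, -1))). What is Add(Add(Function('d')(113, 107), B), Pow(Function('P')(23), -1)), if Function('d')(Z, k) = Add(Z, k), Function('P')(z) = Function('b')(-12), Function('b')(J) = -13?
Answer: Rational(19800871651, 86292219) ≈ 229.46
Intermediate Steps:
Function('P')(z) = -13
B = Rational(63324718, 6637863) (B = Add(2, Mul(-1, Add(Mul(8770, Pow(9181, -1)), Mul(-12284, Pow(1446, -1))))) = Add(2, Mul(-1, Add(Mul(8770, Rational(1, 9181)), Mul(-12284, Rational(1, 1446))))) = Add(2, Mul(-1, Add(Rational(8770, 9181), Rational(-6142, 723)))) = Add(2, Mul(-1, Rational(-50048992, 6637863))) = Add(2, Rational(50048992, 6637863)) = Rational(63324718, 6637863) ≈ 9.5399)
Add(Add(Function('d')(113, 107), B), Pow(Function('P')(23), -1)) = Add(Add(Add(113, 107), Rational(63324718, 6637863)), Pow(-13, -1)) = Add(Add(220, Rational(63324718, 6637863)), Rational(-1, 13)) = Add(Rational(1523654578, 6637863), Rational(-1, 13)) = Rational(19800871651, 86292219)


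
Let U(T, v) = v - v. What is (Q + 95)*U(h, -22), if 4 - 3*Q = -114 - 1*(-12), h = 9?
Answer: 0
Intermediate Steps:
U(T, v) = 0
Q = 106/3 (Q = 4/3 - (-114 - 1*(-12))/3 = 4/3 - (-114 + 12)/3 = 4/3 - ⅓*(-102) = 4/3 + 34 = 106/3 ≈ 35.333)
(Q + 95)*U(h, -22) = (106/3 + 95)*0 = (391/3)*0 = 0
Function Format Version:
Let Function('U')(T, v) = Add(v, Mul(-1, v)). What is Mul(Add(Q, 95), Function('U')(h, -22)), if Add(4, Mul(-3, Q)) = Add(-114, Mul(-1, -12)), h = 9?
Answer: 0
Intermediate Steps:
Function('U')(T, v) = 0
Q = Rational(106, 3) (Q = Add(Rational(4, 3), Mul(Rational(-1, 3), Add(-114, Mul(-1, -12)))) = Add(Rational(4, 3), Mul(Rational(-1, 3), Add(-114, 12))) = Add(Rational(4, 3), Mul(Rational(-1, 3), -102)) = Add(Rational(4, 3), 34) = Rational(106, 3) ≈ 35.333)
Mul(Add(Q, 95), Function('U')(h, -22)) = Mul(Add(Rational(106, 3), 95), 0) = Mul(Rational(391, 3), 0) = 0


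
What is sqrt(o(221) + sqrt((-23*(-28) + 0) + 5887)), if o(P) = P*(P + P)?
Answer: sqrt(97682 + sqrt(6531)) ≈ 312.67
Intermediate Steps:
o(P) = 2*P**2 (o(P) = P*(2*P) = 2*P**2)
sqrt(o(221) + sqrt((-23*(-28) + 0) + 5887)) = sqrt(2*221**2 + sqrt((-23*(-28) + 0) + 5887)) = sqrt(2*48841 + sqrt((644 + 0) + 5887)) = sqrt(97682 + sqrt(644 + 5887)) = sqrt(97682 + sqrt(6531))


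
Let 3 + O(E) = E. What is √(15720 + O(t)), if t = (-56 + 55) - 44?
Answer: 2*√3918 ≈ 125.19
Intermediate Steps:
t = -45 (t = -1 - 44 = -45)
O(E) = -3 + E
√(15720 + O(t)) = √(15720 + (-3 - 45)) = √(15720 - 48) = √15672 = 2*√3918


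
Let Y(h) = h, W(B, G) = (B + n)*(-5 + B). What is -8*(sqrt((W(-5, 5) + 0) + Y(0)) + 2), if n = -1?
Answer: -16 - 16*sqrt(15) ≈ -77.968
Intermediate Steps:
W(B, G) = (-1 + B)*(-5 + B) (W(B, G) = (B - 1)*(-5 + B) = (-1 + B)*(-5 + B))
-8*(sqrt((W(-5, 5) + 0) + Y(0)) + 2) = -8*(sqrt(((5 + (-5)**2 - 6*(-5)) + 0) + 0) + 2) = -8*(sqrt(((5 + 25 + 30) + 0) + 0) + 2) = -8*(sqrt((60 + 0) + 0) + 2) = -8*(sqrt(60 + 0) + 2) = -8*(sqrt(60) + 2) = -8*(2*sqrt(15) + 2) = -8*(2 + 2*sqrt(15)) = -16 - 16*sqrt(15)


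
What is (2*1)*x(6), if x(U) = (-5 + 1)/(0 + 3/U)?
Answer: -16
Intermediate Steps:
x(U) = -4*U/3
(2*1)*x(6) = (2*1)*(-4/3*6) = 2*(-8) = -16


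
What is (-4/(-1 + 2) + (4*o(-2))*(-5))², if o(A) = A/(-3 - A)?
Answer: 1936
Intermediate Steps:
(-4/(-1 + 2) + (4*o(-2))*(-5))² = (-4/(-1 + 2) + (4*(-1*(-2)/(3 - 2)))*(-5))² = (-4/1 + (4*(-1*(-2)/1))*(-5))² = (-4*1 + (4*(-1*(-2)*1))*(-5))² = (-4 + (4*2)*(-5))² = (-4 + 8*(-5))² = (-4 - 40)² = (-44)² = 1936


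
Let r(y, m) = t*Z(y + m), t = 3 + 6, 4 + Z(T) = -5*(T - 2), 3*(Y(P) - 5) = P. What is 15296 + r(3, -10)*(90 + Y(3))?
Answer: 50720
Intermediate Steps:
Y(P) = 5 + P/3
Z(T) = 6 - 5*T (Z(T) = -4 - 5*(T - 2) = -4 - 5*(-2 + T) = -4 + (10 - 5*T) = 6 - 5*T)
t = 9
r(y, m) = 54 - 45*m - 45*y (r(y, m) = 9*(6 - 5*(y + m)) = 9*(6 - 5*(m + y)) = 9*(6 + (-5*m - 5*y)) = 9*(6 - 5*m - 5*y) = 54 - 45*m - 45*y)
15296 + r(3, -10)*(90 + Y(3)) = 15296 + (54 - 45*(-10) - 45*3)*(90 + (5 + (1/3)*3)) = 15296 + (54 + 450 - 135)*(90 + (5 + 1)) = 15296 + 369*(90 + 6) = 15296 + 369*96 = 15296 + 35424 = 50720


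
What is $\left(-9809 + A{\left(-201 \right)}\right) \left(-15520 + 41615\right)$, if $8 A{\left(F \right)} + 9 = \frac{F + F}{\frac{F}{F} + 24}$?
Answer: $- \frac{10241906513}{40} \approx -2.5605 \cdot 10^{8}$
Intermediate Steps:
$A{\left(F \right)} = - \frac{9}{8} + \frac{F}{100}$ ($A{\left(F \right)} = - \frac{9}{8} + \frac{\left(F + F\right) \frac{1}{\frac{F}{F} + 24}}{8} = - \frac{9}{8} + \frac{2 F \frac{1}{1 + 24}}{8} = - \frac{9}{8} + \frac{2 F \frac{1}{25}}{8} = - \frac{9}{8} + \frac{\frac{2}{25} F}{8} = - \frac{9}{8} + \frac{F}{100}$)
$\left(-9809 + A{\left(-201 \right)}\right) \left(-15520 + 41615\right) = \left(-9809 + \left(- \frac{9}{8} + \frac{1}{100} \left(-201\right)\right)\right) \left(-15520 + 41615\right) = \left(-9809 - \frac{627}{200}\right) 26095 = \left(- \frac{1962427}{200}\right) 26095 = - \frac{10241906513}{40}$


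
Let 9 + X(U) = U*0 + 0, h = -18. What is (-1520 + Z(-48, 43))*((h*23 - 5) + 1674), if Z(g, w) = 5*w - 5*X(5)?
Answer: -1581300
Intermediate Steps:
X(U) = -9 (X(U) = -9 + (U*0 + 0) = -9 + (0 + 0) = -9 + 0 = -9)
Z(g, w) = 45 + 5*w (Z(g, w) = 5*w - 5*(-9) = 5*w + 45 = 45 + 5*w)
(-1520 + Z(-48, 43))*((h*23 - 5) + 1674) = (-1520 + (45 + 5*43))*((-18*23 - 5) + 1674) = (-1520 + (45 + 215))*((-414 - 5) + 1674) = (-1520 + 260)*(-419 + 1674) = -1260*1255 = -1581300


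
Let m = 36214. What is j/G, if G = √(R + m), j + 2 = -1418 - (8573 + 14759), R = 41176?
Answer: -12376*√77390/38695 ≈ -88.975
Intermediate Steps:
j = -24752 (j = -2 + (-1418 - (8573 + 14759)) = -2 + (-1418 - 1*23332) = -2 + (-1418 - 23332) = -2 - 24750 = -24752)
G = √77390 (G = √(41176 + 36214) = √77390 ≈ 278.19)
j/G = -24752*√77390/77390 = -12376*√77390/38695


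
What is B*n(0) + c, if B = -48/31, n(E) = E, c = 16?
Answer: 16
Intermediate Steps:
B = -48/31 (B = -48*1/31 = -48/31 ≈ -1.5484)
B*n(0) + c = -48/31*0 + 16 = 0 + 16 = 16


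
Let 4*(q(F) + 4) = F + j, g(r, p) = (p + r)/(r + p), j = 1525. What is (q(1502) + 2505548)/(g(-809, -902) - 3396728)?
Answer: -10025203/13586908 ≈ -0.73786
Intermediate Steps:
g(r, p) = 1 (g(r, p) = (p + r)/(p + r) = 1)
q(F) = 1509/4 + F/4 (q(F) = -4 + (F + 1525)/4 = -4 + (1525 + F)/4 = -4 + (1525/4 + F/4) = 1509/4 + F/4)
(q(1502) + 2505548)/(g(-809, -902) - 3396728) = ((1509/4 + (¼)*1502) + 2505548)/(1 - 3396728) = ((1509/4 + 751/2) + 2505548)/(-3396727) = (3011/4 + 2505548)*(-1/3396727) = (10025203/4)*(-1/3396727) = -10025203/13586908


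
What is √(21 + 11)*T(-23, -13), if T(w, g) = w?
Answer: -92*√2 ≈ -130.11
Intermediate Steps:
√(21 + 11)*T(-23, -13) = √(21 + 11)*(-23) = √32*(-23) = (4*√2)*(-23) = -92*√2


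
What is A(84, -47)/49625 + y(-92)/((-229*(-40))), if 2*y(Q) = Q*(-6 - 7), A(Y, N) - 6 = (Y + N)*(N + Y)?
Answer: 169083/1818260 ≈ 0.092992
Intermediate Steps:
A(Y, N) = 6 + (N + Y)**2 (A(Y, N) = 6 + (Y + N)*(N + Y) = 6 + (N + Y)*(N + Y) = 6 + (N + Y)**2)
y(Q) = -13*Q/2 (y(Q) = (Q*(-6 - 7))/2 = (Q*(-13))/2 = (-13*Q)/2 = -13*Q/2)
A(84, -47)/49625 + y(-92)/((-229*(-40))) = (6 + (-47 + 84)**2)/49625 + (-13/2*(-92))/((-229*(-40))) = (6 + 37**2)*(1/49625) + 598/9160 = (6 + 1369)*(1/49625) + 598*(1/9160) = 1375*(1/49625) + 299/4580 = 11/397 + 299/4580 = 169083/1818260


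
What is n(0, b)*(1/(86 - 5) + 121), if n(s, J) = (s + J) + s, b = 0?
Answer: 0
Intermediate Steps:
n(s, J) = J + 2*s (n(s, J) = (J + s) + s = J + 2*s)
n(0, b)*(1/(86 - 5) + 121) = (0 + 2*0)*(1/(86 - 5) + 121) = (0 + 0)*(1/81 + 121) = 0*(1/81 + 121) = 0*(9802/81) = 0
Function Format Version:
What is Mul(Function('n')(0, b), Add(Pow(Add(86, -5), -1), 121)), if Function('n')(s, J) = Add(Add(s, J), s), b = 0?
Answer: 0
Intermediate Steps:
Function('n')(s, J) = Add(J, Mul(2, s)) (Function('n')(s, J) = Add(Add(J, s), s) = Add(J, Mul(2, s)))
Mul(Function('n')(0, b), Add(Pow(Add(86, -5), -1), 121)) = Mul(Add(0, Mul(2, 0)), Add(Pow(Add(86, -5), -1), 121)) = Mul(Add(0, 0), Add(Pow(81, -1), 121)) = Mul(0, Add(Rational(1, 81), 121)) = Mul(0, Rational(9802, 81)) = 0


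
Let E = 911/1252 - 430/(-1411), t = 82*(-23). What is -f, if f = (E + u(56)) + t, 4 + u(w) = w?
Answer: 3238069267/1766572 ≈ 1833.0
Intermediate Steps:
u(w) = -4 + w
t = -1886
E = 1823781/1766572 (E = 911*(1/1252) - 430*(-1/1411) = 911/1252 + 430/1411 = 1823781/1766572 ≈ 1.0324)
f = -3238069267/1766572 (f = (1823781/1766572 + (-4 + 56)) - 1886 = (1823781/1766572 + 52) - 1886 = 93685525/1766572 - 1886 = -3238069267/1766572 ≈ -1833.0)
-f = -1*(-3238069267/1766572) = 3238069267/1766572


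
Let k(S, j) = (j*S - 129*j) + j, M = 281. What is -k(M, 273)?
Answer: -41769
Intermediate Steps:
k(S, j) = -128*j + S*j (k(S, j) = (S*j - 129*j) + j = (-129*j + S*j) + j = -128*j + S*j)
-k(M, 273) = -273*(-128 + 281) = -273*153 = -1*41769 = -41769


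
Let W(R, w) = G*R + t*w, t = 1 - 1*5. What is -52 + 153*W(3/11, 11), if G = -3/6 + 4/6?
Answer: -149095/22 ≈ -6777.0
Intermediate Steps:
G = ⅙ (G = -3*⅙ + 4*(⅙) = -½ + ⅔ = ⅙ ≈ 0.16667)
t = -4 (t = 1 - 5 = -4)
W(R, w) = -4*w + R/6 (W(R, w) = R/6 - 4*w = -4*w + R/6)
-52 + 153*W(3/11, 11) = -52 + 153*(-4*11 + (3/11)/6) = -52 + 153*(-44 + (3*(1/11))/6) = -52 + 153*(-44 + (⅙)*(3/11)) = -52 + 153*(-44 + 1/22) = -52 + 153*(-967/22) = -52 - 147951/22 = -149095/22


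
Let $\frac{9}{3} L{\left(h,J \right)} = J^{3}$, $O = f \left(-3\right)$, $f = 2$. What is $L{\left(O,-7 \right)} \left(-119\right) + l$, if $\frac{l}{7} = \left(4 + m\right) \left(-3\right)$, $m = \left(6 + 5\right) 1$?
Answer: $\frac{39872}{3} \approx 13291.0$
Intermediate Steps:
$m = 11$ ($m = 11 \cdot 1 = 11$)
$O = -6$ ($O = 2 \left(-3\right) = -6$)
$L{\left(h,J \right)} = \frac{J^{3}}{3}$
$l = -315$ ($l = 7 \left(4 + 11\right) \left(-3\right) = 7 \cdot 15 \left(-3\right) = 7 \left(-45\right) = -315$)
$L{\left(O,-7 \right)} \left(-119\right) + l = \frac{\left(-7\right)^{3}}{3} \left(-119\right) - 315 = \frac{1}{3} \left(-343\right) \left(-119\right) - 315 = \left(- \frac{343}{3}\right) \left(-119\right) - 315 = \frac{40817}{3} - 315 = \frac{39872}{3}$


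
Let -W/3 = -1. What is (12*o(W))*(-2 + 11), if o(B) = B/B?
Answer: 108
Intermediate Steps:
W = 3 (W = -3*(-1) = 3)
o(B) = 1
(12*o(W))*(-2 + 11) = (12*1)*(-2 + 11) = 12*9 = 108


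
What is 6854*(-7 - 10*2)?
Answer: -185058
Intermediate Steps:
6854*(-7 - 10*2) = 6854*(-7 - 20) = 6854*(-27) = -185058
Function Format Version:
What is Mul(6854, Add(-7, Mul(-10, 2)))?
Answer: -185058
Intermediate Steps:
Mul(6854, Add(-7, Mul(-10, 2))) = Mul(6854, Add(-7, -20)) = Mul(6854, -27) = -185058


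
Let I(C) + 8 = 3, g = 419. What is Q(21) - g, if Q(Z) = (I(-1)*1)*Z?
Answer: -524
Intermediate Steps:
I(C) = -5 (I(C) = -8 + 3 = -5)
Q(Z) = -5*Z (Q(Z) = (-5*1)*Z = -5*Z)
Q(21) - g = -5*21 - 1*419 = -105 - 419 = -524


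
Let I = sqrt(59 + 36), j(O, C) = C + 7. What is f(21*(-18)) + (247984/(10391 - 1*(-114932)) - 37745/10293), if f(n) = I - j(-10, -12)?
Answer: 388357352/117268149 + sqrt(95) ≈ 13.059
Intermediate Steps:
j(O, C) = 7 + C
I = sqrt(95) ≈ 9.7468
f(n) = 5 + sqrt(95) (f(n) = sqrt(95) - (7 - 12) = sqrt(95) - 1*(-5) = sqrt(95) + 5 = 5 + sqrt(95))
f(21*(-18)) + (247984/(10391 - 1*(-114932)) - 37745/10293) = (5 + sqrt(95)) + (247984/(10391 - 1*(-114932)) - 37745/10293) = (5 + sqrt(95)) + (247984/(10391 + 114932) - 37745*1/10293) = (5 + sqrt(95)) + (247984/125323 - 37745/10293) = (5 + sqrt(95)) + (247984*(1/125323) - 37745/10293) = (5 + sqrt(95)) + (22544/11393 - 37745/10293) = (5 + sqrt(95)) - 197983393/117268149 = 388357352/117268149 + sqrt(95)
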